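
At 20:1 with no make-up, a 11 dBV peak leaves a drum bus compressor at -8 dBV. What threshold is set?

-9 dBV

Input is 20 dB above T (since output overshoot × R = input overshoot: (-8 − T)·20 = 11 − T gives T = -9 dBV).
Check: -9 + (11 − (-9))/20 = -9 + 1 = -8 dBV. ✓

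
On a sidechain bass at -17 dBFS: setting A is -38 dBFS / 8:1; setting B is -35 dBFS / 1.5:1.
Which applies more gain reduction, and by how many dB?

A, by 12.375 dB

A: overshoot 21 dB → output overshoot 2.625 dB → GR 18.375 dB.
B: overshoot 18 dB → output overshoot 12 dB → GR 6 dB.
A reduces 12.375 dB more.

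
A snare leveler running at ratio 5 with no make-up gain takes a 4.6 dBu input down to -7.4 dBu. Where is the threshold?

-10.4 dBu

Input is 15 dB above T (since output overshoot × R = input overshoot: (-7.4 − T)·5 = 4.6 − T gives T = -10.4 dBu).
Check: -10.4 + (4.6 − (-10.4))/5 = -10.4 + 3 = -7.4 dBu. ✓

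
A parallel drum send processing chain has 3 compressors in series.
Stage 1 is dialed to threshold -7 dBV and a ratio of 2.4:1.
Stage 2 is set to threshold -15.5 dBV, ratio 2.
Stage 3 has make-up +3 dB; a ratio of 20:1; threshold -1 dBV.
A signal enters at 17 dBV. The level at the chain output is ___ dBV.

Stage 1: 17 dBV is 24 dB over -7 dBV; at 2.4:1 that becomes 10 dB over, giving 3 dBV.
Stage 2: 18.5 dB above -15.5 dBV, reduced 2:1 to 9.25 dB above → -6.25 dBV.
Stage 3: -6.25 dBV ≤ -1 dBV, so stage 3 doesn't engage; make-up brings it to -3.25 dBV.

-3.25 dBV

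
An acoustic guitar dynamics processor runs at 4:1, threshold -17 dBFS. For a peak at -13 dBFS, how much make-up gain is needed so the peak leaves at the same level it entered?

The peak compresses to -17 + 4/4 = -16 dBFS.
To reach -13 dBFS requires -13 − (-16) = 3 dB of make-up.

3 dB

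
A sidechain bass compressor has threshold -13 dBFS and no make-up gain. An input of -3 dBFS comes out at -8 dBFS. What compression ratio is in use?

Input overshoot = -3 − (-13) = 10 dB; output overshoot = -8 − (-13) = 5 dB.
Ratio = 10 / 5 = 2.

2:1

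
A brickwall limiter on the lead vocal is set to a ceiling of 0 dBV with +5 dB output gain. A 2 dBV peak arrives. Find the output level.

At ∞:1, everything above 0 dBV is held at the ceiling.
Output gain then adds 5 dB: 0 + 5 = 5 dBV.

5 dBV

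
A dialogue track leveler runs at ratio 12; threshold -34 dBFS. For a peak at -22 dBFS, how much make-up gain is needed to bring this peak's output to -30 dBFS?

The peak compresses to -34 + 12/12 = -33 dBFS.
To reach -30 dBFS requires -30 − (-33) = 3 dB of make-up.

3 dB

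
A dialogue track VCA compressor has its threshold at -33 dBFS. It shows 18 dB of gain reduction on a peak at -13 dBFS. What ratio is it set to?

10:1

Input overshoot = -13 − (-33) = 20 dB.
Output overshoot = 20 − 18 = 2 dB.
Ratio = input overshoot / output overshoot = 20 / 2 = 10.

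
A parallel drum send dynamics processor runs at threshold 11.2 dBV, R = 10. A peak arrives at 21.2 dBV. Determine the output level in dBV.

12.2 dBV

The input is 10 dB above the 11.2 dBV threshold.
10:1 compression reduces that to 10/10 = 1 dB over.
That puts the output at 12.2 dBV.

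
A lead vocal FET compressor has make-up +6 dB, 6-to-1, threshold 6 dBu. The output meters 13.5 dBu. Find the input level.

15 dBu

Before make-up, the level was 13.5 − 6 = 7.5 dBu.
The compressed level sits 7.5 − 6 = 1.5 dB over threshold.
Input overshoot = R × output overshoot = 9 dB → input = 6 + 9 = 15 dBu.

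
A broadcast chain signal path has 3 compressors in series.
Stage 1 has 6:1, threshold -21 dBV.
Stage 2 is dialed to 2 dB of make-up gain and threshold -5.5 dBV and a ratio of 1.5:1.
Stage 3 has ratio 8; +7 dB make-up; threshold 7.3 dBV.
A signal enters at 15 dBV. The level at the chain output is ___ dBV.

Stage 1: 15 dBV is 36 dB over -21 dBV; at 6:1 that becomes 6 dB over, giving -15 dBV.
Stage 2: -15 dBV is at or below the -5.5 dBV threshold — no compression; make-up brings it to -13 dBV.
Stage 3: -13 dBV is at or below the 7.3 dBV threshold — no compression; make-up brings it to -6 dBV.

-6 dBV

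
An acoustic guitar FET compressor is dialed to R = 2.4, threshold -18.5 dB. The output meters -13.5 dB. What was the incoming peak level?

-6.5 dB

That's 5 dB above the -18.5 dB threshold.
Input overshoot = R × output overshoot = 12 dB → input = -18.5 + 12 = -6.5 dB.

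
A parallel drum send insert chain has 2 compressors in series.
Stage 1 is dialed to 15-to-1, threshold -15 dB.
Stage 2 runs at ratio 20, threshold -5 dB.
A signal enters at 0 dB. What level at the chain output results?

-14 dB

Stage 1: overshoot 15 dB → 15/15 = 1 dB → -14 dB.
Stage 2: -14 dB ≤ -5 dB, so stage 2 doesn't engage; output -14 dB.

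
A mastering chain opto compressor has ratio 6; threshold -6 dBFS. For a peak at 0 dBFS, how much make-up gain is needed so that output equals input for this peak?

Without make-up, output = threshold + overshoot/6 = -6 + 1 = -5 dBFS.
Gap to target: 5 dB.

5 dB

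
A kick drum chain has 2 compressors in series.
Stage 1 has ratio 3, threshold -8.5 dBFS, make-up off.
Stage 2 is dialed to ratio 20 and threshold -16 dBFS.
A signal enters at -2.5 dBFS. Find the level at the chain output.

Stage 1: 6 dB above -8.5 dBFS, reduced 3:1 to 2 dB above → -6.5 dBFS.
Stage 2: overshoot 9.5 dB → 9.5/20 = 0.475 dB → -15.525 dBFS.

-15.525 dBFS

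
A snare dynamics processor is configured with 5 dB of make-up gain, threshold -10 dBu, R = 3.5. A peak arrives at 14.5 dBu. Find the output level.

Overshoot: 14.5 − (-10) = 24.5 dB.
The 24.5 dB excess becomes 7 dB after 3.5:1 reduction.
So the level is -10 + 7 = -3 dBu; make-up adds 5 dB, giving 2 dBu.

2 dBu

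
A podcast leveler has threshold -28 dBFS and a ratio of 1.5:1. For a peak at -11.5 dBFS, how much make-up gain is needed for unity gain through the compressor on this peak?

The peak compresses to -28 + 16.5/1.5 = -17 dBFS.
To reach -11.5 dBFS requires -11.5 − (-17) = 5.5 dB of make-up.

5.5 dB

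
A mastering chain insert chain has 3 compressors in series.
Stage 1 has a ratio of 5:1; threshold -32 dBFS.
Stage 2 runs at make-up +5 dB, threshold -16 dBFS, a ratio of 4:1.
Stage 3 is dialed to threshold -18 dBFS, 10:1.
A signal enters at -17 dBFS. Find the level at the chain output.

Stage 1: overshoot 15 dB → 15/5 = 3 dB → -29 dBFS.
Stage 2: -29 dBFS is at or below the -16 dBFS threshold — no compression; make-up brings it to -24 dBFS.
Stage 3: -24 dBFS is at or below the -18 dBFS threshold — no compression; output -24 dBFS.

-24 dBFS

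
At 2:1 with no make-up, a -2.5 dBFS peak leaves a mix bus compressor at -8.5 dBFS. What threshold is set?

-14.5 dBFS

Let T be the threshold. Output overshoot = (input overshoot)/R, so -8.5 − T = (-2.5 − T)/2.
2·(-8.5 − T) = -2.5 − T → 1·T = -17 − (-2.5) = -14.5.
T = -14.5/1 = -14.5 dBFS.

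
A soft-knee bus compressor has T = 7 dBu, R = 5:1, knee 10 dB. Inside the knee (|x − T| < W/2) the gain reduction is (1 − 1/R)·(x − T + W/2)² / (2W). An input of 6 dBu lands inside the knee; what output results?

x − T + W/2 = 6 − 7 + 5 = 4.
GR = (1 − 1/5) × 4² / 20 = 0.8 × 16 / 20 = 0.64 dB.
Output = 6 − 0.64 = 5.36 dBu.

5.36 dBu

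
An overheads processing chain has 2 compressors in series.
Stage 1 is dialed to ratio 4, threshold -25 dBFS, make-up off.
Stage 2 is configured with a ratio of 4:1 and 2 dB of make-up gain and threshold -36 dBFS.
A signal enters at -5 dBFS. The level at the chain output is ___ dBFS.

-30 dBFS

Stage 1: overshoot 20 dB → 20/4 = 5 dB → -20 dBFS.
Stage 2: overshoot 16 dB → 16/4 = 4 dB → -32 dBFS; +2 dB make-up → -30 dBFS.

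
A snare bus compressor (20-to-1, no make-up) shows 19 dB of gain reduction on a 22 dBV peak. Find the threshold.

2 dBV

Input is 20 dB above T (since output overshoot × R = input overshoot: (3 − T)·20 = 22 − T gives T = 2 dBV).
Check: 2 + (22 − 2)/20 = 2 + 1 = 3 dBV. ✓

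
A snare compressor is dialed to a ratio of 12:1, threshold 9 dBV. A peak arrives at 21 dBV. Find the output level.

Overshoot: 21 − 9 = 12 dB.
The 12 dB excess becomes 1 dB after 12:1 reduction.
Output = 9 + 1 = 10 dBV.

10 dBV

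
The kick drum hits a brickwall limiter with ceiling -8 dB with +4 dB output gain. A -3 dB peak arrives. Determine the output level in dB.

At ∞:1, everything above -8 dB is held at the ceiling.
Output gain then adds 4 dB: -8 + 4 = -4 dB.

-4 dB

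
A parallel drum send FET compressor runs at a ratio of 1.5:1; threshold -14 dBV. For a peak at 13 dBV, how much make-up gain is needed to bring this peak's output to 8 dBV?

4 dB

Without make-up, output = threshold + overshoot/1.5 = -14 + 18 = 4 dBV.
Gap to target: 4 dB.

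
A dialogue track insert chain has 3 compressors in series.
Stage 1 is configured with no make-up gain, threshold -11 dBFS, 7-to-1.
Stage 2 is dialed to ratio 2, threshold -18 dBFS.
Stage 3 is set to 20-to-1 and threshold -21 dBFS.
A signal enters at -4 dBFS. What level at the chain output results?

Stage 1: -4 dBFS is 7 dB over -11 dBFS; at 7:1 that becomes 1 dB over, giving -10 dBFS.
Stage 2: 8 dB above -18 dBFS, reduced 2:1 to 4 dB above → -14 dBFS.
Stage 3: 7 dB above -21 dBFS, reduced 20:1 to 0.35 dB above → -20.65 dBFS.

-20.65 dBFS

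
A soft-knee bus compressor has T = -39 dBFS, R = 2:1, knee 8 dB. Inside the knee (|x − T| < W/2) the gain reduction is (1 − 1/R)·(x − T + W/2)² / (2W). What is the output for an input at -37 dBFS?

-38.125 dBFS

x − T + W/2 = -37 − (-39) + 4 = 6.
GR = (1 − 1/2) × 6² / 16 = 0.5 × 36 / 16 = 1.125 dB.
Output = -37 − 1.125 = -38.125 dBFS.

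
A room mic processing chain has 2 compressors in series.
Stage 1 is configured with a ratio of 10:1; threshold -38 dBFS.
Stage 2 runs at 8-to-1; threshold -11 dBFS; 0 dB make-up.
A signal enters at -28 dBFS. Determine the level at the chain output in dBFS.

Stage 1: 10 dB above -38 dBFS, reduced 10:1 to 1 dB above → -37 dBFS.
Stage 2: -37 dBFS is at or below the -11 dBFS threshold — no compression; output -37 dBFS.

-37 dBFS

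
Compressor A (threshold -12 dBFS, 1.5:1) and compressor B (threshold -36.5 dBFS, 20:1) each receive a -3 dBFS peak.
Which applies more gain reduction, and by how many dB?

B, by 28.825 dB

A: 9 dB over, compressed to 6 dB over, so 3 dB of GR.
B: 33.5 dB over, compressed to 1.675 dB over, so 31.825 dB of GR.
B applies 28.825 dB more gain reduction.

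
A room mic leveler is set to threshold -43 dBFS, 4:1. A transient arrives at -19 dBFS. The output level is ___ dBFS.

-37 dBFS

-19 dBFS sits 24 dB over threshold.
4:1 compression reduces that to 24/4 = 6 dB over.
That puts the output at -37 dBFS.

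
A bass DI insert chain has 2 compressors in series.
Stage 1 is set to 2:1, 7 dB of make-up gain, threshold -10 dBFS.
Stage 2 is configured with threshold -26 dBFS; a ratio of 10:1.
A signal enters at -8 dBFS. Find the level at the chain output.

-23.6 dBFS

Stage 1: 2 dB above -10 dBFS, reduced 2:1 to 1 dB above → -9 dBFS; +7 dB make-up → -2 dBFS.
Stage 2: 24 dB above -26 dBFS, reduced 10:1 to 2.4 dB above → -23.6 dBFS.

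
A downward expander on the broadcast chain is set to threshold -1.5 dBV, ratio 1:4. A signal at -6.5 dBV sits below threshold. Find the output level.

Undershoot = (-1.5) − (-6.5) = 5 dB.
At 1:4, that expands to 20 dB under threshold.
Output = -1.5 − 20 = -21.5 dBV.

-21.5 dBV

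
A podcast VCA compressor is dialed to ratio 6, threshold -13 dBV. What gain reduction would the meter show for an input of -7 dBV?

5 dB

The signal is 6 dB above threshold.
After 6:1 compression the overshoot becomes 6/6 = 1 dB.
So the signal is attenuated by 6 − 1 = 5 dB.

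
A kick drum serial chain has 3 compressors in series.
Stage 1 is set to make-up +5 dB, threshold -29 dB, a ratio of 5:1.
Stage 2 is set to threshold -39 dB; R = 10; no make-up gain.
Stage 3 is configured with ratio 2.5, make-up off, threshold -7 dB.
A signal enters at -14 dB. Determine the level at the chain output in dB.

Stage 1: overshoot 15 dB → 15/5 = 3 dB → -26 dB; +5 dB make-up → -21 dB.
Stage 2: 18 dB above -39 dB, reduced 10:1 to 1.8 dB above → -37.2 dB.
Stage 3: below threshold (-37.2 ≤ -7); passes unchanged; output -37.2 dB.

-37.2 dB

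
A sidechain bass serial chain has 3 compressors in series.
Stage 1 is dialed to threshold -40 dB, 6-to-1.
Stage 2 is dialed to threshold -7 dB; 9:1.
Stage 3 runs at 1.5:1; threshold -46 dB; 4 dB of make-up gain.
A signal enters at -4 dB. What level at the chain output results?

Stage 1: overshoot 36 dB → 36/6 = 6 dB → -34 dB.
Stage 2: below threshold (-34 ≤ -7); passes unchanged; output -34 dB.
Stage 3: overshoot 12 dB → 12/1.5 = 8 dB → -38 dB; +4 dB make-up → -34 dB.

-34 dB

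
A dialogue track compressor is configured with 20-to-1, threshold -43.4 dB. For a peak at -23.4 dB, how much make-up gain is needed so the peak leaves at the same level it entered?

Overshoot 20 dB → 20/20 = 1 dB after compression, so the compressed level is -43.4 + 1 = -42.4 dB.
Make-up = target − compressed = -23.4 − (-42.4) = 19 dB.

19 dB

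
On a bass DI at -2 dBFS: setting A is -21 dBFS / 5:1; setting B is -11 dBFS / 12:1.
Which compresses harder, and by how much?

A, by 6.95 dB

A: GR = 19 − 19/5 = 15.2 dB.
B: GR = 9 − 9/12 = 8.25 dB.
A applies 6.95 dB more gain reduction.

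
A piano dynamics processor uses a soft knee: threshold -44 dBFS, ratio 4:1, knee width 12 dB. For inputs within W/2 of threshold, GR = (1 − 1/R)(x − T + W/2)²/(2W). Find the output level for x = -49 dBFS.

x − T + W/2 = -49 − (-44) + 6 = 1.
GR = (1 − 1/4) × 1² / 24 = 0.75 × 1 / 24 = 0.03125 dB.
Output = -49 − 0.03125 = -49.03125 dBFS.

-49.03125 dBFS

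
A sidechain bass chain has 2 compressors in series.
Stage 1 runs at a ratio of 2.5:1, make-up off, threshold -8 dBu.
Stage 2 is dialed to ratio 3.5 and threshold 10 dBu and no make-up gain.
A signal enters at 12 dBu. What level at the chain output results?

0 dBu

Stage 1: 12 dBu is 20 dB over -8 dBu; at 2.5:1 that becomes 8 dB over, giving 0 dBu.
Stage 2: 0 dBu ≤ 10 dBu, so stage 2 doesn't engage; output 0 dBu.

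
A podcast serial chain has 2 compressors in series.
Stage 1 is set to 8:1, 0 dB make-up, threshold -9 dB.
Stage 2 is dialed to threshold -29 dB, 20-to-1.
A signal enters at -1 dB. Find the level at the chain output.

Stage 1: overshoot 8 dB → 8/8 = 1 dB → -8 dB.
Stage 2: overshoot 21 dB → 21/20 = 1.05 dB → -27.95 dB.

-27.95 dB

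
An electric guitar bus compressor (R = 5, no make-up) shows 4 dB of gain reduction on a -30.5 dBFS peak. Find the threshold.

-35.5 dBFS

Gain reduction = -30.5 − (-34.5) = 4 dB; output overshoot = GR / (R − 1) = 4 / 4 = 1 dB.
Threshold = output − output overshoot = -34.5 − 1 = -35.5 dBFS.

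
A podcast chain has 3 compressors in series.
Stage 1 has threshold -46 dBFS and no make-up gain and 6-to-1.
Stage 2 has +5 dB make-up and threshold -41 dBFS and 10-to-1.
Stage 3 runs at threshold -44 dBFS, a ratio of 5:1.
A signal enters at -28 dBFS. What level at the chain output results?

-42.8 dBFS

Stage 1: 18 dB above -46 dBFS, reduced 6:1 to 3 dB above → -43 dBFS.
Stage 2: below threshold (-43 ≤ -41); passes unchanged; make-up brings it to -38 dBFS.
Stage 3: overshoot 6 dB → 6/5 = 1.2 dB → -42.8 dBFS.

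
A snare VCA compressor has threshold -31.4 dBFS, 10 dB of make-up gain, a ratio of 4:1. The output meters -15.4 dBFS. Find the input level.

-7.4 dBFS

Remove make-up: -15.4 − 10 = -25.4 dBFS.
That's 6 dB above the -31.4 dBFS threshold.
Input overshoot = R × output overshoot = 24 dB → input = -31.4 + 24 = -7.4 dBFS.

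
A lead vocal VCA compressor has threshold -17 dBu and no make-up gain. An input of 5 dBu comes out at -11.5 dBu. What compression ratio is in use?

4:1

Input overshoot = 5 − (-17) = 22 dB; output overshoot = -11.5 − (-17) = 5.5 dB.
Ratio = 22 / 5.5 = 4.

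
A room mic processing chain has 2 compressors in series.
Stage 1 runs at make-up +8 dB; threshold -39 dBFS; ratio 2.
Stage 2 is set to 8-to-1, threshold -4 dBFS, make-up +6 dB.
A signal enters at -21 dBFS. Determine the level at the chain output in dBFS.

Stage 1: overshoot 18 dB → 18/2 = 9 dB → -30 dBFS; +8 dB make-up → -22 dBFS.
Stage 2: -22 dBFS ≤ -4 dBFS, so stage 2 doesn't engage; make-up brings it to -16 dBFS.

-16 dBFS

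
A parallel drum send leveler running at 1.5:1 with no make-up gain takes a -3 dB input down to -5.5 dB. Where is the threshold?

Input is 7.5 dB above T (since output overshoot × R = input overshoot: (-5.5 − T)·1.5 = -3 − T gives T = -10.5 dB).
Check: -10.5 + (-3 − (-10.5))/1.5 = -10.5 + 5 = -5.5 dB. ✓

-10.5 dB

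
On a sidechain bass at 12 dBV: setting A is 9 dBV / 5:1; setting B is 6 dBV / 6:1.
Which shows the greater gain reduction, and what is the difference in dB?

B, by 2.6 dB

A: 3 dB over, compressed to 0.6 dB over, so 2.4 dB of GR.
B: 6 dB over, compressed to 1 dB over, so 5 dB of GR.
B applies 2.6 dB more gain reduction.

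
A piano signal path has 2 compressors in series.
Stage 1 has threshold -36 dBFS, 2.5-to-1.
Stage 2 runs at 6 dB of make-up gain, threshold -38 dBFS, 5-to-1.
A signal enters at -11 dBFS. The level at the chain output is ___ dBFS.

Stage 1: overshoot 25 dB → 25/2.5 = 10 dB → -26 dBFS.
Stage 2: -26 dBFS is 12 dB over -38 dBFS; at 5:1 that becomes 2.4 dB over, giving -35.6 dBFS; +6 dB make-up → -29.6 dBFS.

-29.6 dBFS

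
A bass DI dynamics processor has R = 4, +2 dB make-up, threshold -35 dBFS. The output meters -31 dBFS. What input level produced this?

Stripping the +2 dB make-up gives -33 dBFS at the gain stage.
That's 2 dB above the -35 dBFS threshold.
Input overshoot = R × output overshoot = 8 dB → input = -35 + 8 = -27 dBFS.

-27 dBFS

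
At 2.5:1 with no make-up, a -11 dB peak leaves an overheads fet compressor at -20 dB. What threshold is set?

Gain reduction = -11 − (-20) = 9 dB; output overshoot = GR / (R − 1) = 9 / 1.5 = 6 dB.
Threshold = output − output overshoot = -20 − 6 = -26 dB.

-26 dB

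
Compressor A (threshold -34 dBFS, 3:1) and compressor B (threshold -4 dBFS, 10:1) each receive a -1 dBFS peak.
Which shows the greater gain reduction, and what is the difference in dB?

A, by 19.3 dB

A: GR = 33 − 33/3 = 22 dB.
B: GR = 3 − 3/10 = 2.7 dB.
Difference: 19.3 dB in favour of A.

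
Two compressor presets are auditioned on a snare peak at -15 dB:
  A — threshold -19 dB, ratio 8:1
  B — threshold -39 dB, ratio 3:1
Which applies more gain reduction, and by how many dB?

A: overshoot 4 dB → output overshoot 0.5 dB → GR 3.5 dB.
B: overshoot 24 dB → output overshoot 8 dB → GR 16 dB.
Difference: 12.5 dB in favour of B.

B, by 12.5 dB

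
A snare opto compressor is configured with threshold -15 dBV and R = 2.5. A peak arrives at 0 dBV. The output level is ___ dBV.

-9 dBV

0 dBV sits 15 dB over threshold.
At 2.5:1 the overshoot is divided by 2.5, leaving 6 dB above threshold.
That puts the output at -9 dBV.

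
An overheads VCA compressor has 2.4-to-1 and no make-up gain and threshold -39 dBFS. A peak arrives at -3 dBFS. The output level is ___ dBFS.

-24 dBFS

-3 dBFS sits 36 dB over threshold.
2.4:1 compression reduces that to 36/2.4 = 15 dB over.
So the level is -39 + 15 = -24 dBFS.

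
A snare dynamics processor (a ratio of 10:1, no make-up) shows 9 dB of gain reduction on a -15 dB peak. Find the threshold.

Let T be the threshold. Output overshoot = (input overshoot)/R, so -24 − T = (-15 − T)/10.
10·(-24 − T) = -15 − T → 9·T = -240 − (-15) = -225.
T = -225/9 = -25 dB.

-25 dB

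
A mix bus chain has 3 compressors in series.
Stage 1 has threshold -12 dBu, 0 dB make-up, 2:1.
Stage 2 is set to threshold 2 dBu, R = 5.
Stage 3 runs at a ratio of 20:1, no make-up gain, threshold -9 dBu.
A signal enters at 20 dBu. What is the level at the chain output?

Stage 1: 32 dB above -12 dBu, reduced 2:1 to 16 dB above → 4 dBu.
Stage 2: 4 dBu is 2 dB over 2 dBu; at 5:1 that becomes 0.4 dB over, giving 2.4 dBu.
Stage 3: 11.4 dB above -9 dBu, reduced 20:1 to 0.57 dB above → -8.43 dBu.

-8.43 dBu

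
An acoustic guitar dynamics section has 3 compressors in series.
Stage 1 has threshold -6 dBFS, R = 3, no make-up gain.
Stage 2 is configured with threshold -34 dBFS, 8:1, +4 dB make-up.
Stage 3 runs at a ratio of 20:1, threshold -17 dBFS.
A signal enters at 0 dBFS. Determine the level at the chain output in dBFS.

-26.25 dBFS

Stage 1: 6 dB above -6 dBFS, reduced 3:1 to 2 dB above → -4 dBFS.
Stage 2: 30 dB above -34 dBFS, reduced 8:1 to 3.75 dB above → -30.25 dBFS; +4 dB make-up → -26.25 dBFS.
Stage 3: -26.25 dBFS ≤ -17 dBFS, so stage 3 doesn't engage; output -26.25 dBFS.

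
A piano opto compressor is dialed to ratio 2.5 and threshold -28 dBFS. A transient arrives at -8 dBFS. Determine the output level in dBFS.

Overshoot: -8 − (-28) = 20 dB.
The 20 dB excess becomes 8 dB after 2.5:1 reduction.
Output = -28 + 8 = -20 dBFS.

-20 dBFS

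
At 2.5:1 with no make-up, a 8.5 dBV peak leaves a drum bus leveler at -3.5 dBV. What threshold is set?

Let T be the threshold. Output overshoot = (input overshoot)/R, so -3.5 − T = (8.5 − T)/2.5.
2.5·(-3.5 − T) = 8.5 − T → 1.5·T = -8.75 − 8.5 = -17.25.
T = -17.25/1.5 = -11.5 dBV.

-11.5 dBV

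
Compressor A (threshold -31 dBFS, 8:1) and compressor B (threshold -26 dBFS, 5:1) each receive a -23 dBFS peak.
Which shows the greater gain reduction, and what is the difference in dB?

A: GR = 8 − 8/8 = 7 dB.
B: GR = 3 − 3/5 = 2.4 dB.
A applies 4.6 dB more gain reduction.

A, by 4.6 dB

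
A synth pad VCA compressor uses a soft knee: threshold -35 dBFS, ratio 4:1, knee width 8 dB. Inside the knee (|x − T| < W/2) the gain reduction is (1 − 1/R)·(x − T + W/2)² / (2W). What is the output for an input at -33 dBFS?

-34.6875 dBFS

x − T + W/2 = -33 − (-35) + 4 = 6.
GR = (1 − 1/4) × 6² / 16 = 0.75 × 36 / 16 = 1.6875 dB.
Output = -33 − 1.6875 = -34.6875 dBFS.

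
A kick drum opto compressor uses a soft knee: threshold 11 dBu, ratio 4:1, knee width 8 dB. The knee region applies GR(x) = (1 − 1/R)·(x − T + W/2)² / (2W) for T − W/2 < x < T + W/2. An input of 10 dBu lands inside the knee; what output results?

x − T + W/2 = 10 − 11 + 4 = 3.
GR = (1 − 1/4) × 3² / 16 = 0.75 × 9 / 16 = 0.421875 dB.
Output = 10 − 0.421875 = 9.578125 dBu.

9.578125 dBu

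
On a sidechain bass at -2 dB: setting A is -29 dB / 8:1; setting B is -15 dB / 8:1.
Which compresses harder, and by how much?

A: overshoot 27 dB → output overshoot 3.375 dB → GR 23.625 dB.
B: overshoot 13 dB → output overshoot 1.625 dB → GR 11.375 dB.
A reduces 12.25 dB more.

A, by 12.25 dB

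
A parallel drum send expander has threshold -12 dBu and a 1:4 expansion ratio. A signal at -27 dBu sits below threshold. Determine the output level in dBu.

-72 dBu

Below threshold, a 1:4 expander applies gain = (4−1)×(T − x) of attenuation.
(4−1) × 15 = 45 dB, so output = -27 − 45 = -72 dBu.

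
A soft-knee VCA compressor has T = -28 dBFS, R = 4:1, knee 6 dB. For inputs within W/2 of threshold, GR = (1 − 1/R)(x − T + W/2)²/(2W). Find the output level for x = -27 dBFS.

-28 dBFS

x − T + W/2 = -27 − (-28) + 3 = 4.
GR = (1 − 1/4) × 4² / 12 = 0.75 × 16 / 12 = 1 dB.
Output = -27 − 1 = -28 dBFS.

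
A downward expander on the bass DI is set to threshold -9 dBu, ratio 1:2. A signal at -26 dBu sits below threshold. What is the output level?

Below threshold, a 1:2 expander applies gain = (2−1)×(T − x) of attenuation.
(2−1) × 17 = 17 dB, so output = -26 − 17 = -43 dBu.

-43 dBu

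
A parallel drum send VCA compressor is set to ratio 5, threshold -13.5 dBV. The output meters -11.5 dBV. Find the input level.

-3.5 dBV

The compressed level sits -11.5 − (-13.5) = 2 dB over threshold.
Before 5:1 compression the overshoot was 2 × 5 = 10 dB, so input = -13.5 + 10 = -3.5 dBV.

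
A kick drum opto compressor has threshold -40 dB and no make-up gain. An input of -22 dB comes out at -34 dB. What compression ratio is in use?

Input overshoot = -22 − (-40) = 18 dB; output overshoot = -34 − (-40) = 6 dB.
Ratio = 18 / 6 = 3.

3:1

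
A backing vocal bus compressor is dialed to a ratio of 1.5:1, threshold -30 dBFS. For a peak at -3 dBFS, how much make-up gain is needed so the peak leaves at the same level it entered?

The peak compresses to -30 + 27/1.5 = -12 dBFS.
To reach -3 dBFS requires -3 − (-12) = 9 dB of make-up.

9 dB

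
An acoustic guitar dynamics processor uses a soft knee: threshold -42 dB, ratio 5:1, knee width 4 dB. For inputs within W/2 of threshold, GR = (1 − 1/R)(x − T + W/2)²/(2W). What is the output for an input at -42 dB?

-42.4 dB

x − T + W/2 = -42 − (-42) + 2 = 2.
GR = (1 − 1/5) × 2² / 8 = 0.8 × 4 / 8 = 0.4 dB.
Output = -42 − 0.4 = -42.4 dB.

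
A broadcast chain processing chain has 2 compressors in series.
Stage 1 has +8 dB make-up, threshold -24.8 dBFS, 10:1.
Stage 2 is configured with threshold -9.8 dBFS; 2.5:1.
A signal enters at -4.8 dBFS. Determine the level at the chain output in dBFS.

-14.8 dBFS

Stage 1: -4.8 dBFS is 20 dB over -24.8 dBFS; at 10:1 that becomes 2 dB over, giving -22.8 dBFS; +8 dB make-up → -14.8 dBFS.
Stage 2: -14.8 dBFS ≤ -9.8 dBFS, so stage 2 doesn't engage; output -14.8 dBFS.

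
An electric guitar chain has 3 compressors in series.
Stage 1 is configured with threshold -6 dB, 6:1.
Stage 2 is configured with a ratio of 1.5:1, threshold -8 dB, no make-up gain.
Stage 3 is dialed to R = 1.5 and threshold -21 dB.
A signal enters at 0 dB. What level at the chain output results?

-11 dB

Stage 1: 6 dB above -6 dB, reduced 6:1 to 1 dB above → -5 dB.
Stage 2: -5 dB is 3 dB over -8 dB; at 1.5:1 that becomes 2 dB over, giving -6 dB.
Stage 3: overshoot 15 dB → 15/1.5 = 10 dB → -11 dB.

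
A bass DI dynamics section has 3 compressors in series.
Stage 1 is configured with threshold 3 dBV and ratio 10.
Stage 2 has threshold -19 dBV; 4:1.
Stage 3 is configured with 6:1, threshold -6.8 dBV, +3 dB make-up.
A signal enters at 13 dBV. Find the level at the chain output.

Stage 1: overshoot 10 dB → 10/10 = 1 dB → 4 dBV.
Stage 2: 4 dBV is 23 dB over -19 dBV; at 4:1 that becomes 5.75 dB over, giving -13.25 dBV.
Stage 3: -13.25 dBV ≤ -6.8 dBV, so stage 3 doesn't engage; make-up brings it to -10.25 dBV.

-10.25 dBV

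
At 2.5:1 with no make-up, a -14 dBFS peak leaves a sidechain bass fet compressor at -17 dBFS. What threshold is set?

-19 dBFS

Let T be the threshold. Output overshoot = (input overshoot)/R, so -17 − T = (-14 − T)/2.5.
2.5·(-17 − T) = -14 − T → 1.5·T = -42.5 − (-14) = -28.5.
T = -28.5/1.5 = -19 dBFS.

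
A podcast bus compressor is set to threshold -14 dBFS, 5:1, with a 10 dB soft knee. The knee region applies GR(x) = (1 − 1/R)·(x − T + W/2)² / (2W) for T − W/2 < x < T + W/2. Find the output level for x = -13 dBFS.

x − T + W/2 = -13 − (-14) + 5 = 6.
GR = (1 − 1/5) × 6² / 20 = 0.8 × 36 / 20 = 1.44 dB.
Output = -13 − 1.44 = -14.44 dBFS.

-14.44 dBFS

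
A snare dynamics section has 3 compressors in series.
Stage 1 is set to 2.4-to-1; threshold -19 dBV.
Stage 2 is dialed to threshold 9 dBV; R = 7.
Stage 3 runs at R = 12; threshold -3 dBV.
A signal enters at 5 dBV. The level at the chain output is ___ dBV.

Stage 1: 24 dB above -19 dBV, reduced 2.4:1 to 10 dB above → -9 dBV.
Stage 2: -9 dBV is at or below the 9 dBV threshold — no compression; output -9 dBV.
Stage 3: below threshold (-9 ≤ -3); passes unchanged; output -9 dBV.

-9 dBV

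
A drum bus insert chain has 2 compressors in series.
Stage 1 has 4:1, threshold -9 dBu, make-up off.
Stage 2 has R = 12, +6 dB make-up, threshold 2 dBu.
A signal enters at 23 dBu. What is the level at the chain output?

5 dBu

Stage 1: 32 dB above -9 dBu, reduced 4:1 to 8 dB above → -1 dBu.
Stage 2: below threshold (-1 ≤ 2); passes unchanged; make-up brings it to 5 dBu.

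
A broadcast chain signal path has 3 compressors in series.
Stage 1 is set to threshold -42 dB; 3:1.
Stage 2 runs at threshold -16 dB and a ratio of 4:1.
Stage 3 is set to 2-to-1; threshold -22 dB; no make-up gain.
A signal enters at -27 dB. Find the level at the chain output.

-37 dB

Stage 1: -27 dB is 15 dB over -42 dB; at 3:1 that becomes 5 dB over, giving -37 dB.
Stage 2: below threshold (-37 ≤ -16); passes unchanged; output -37 dB.
Stage 3: below threshold (-37 ≤ -22); passes unchanged; output -37 dB.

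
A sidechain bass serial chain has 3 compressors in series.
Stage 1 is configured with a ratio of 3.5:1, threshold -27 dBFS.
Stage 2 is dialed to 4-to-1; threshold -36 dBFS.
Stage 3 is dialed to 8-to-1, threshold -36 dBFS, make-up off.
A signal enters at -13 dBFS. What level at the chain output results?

Stage 1: -13 dBFS is 14 dB over -27 dBFS; at 3.5:1 that becomes 4 dB over, giving -23 dBFS.
Stage 2: 13 dB above -36 dBFS, reduced 4:1 to 3.25 dB above → -32.75 dBFS.
Stage 3: overshoot 3.25 dB → 3.25/8 = 0.40625 dB → -35.59375 dBFS.

-35.59375 dBFS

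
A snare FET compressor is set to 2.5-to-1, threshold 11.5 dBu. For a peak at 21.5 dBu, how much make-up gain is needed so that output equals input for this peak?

Without make-up, output = threshold + overshoot/2.5 = 11.5 + 4 = 15.5 dBu.
Gap to target: 6 dB.

6 dB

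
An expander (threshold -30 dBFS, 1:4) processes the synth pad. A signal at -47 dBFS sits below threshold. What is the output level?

Undershoot = (-30) − (-47) = 17 dB.
At 1:4, that expands to 68 dB under threshold.
Output = -30 − 68 = -98 dBFS.

-98 dBFS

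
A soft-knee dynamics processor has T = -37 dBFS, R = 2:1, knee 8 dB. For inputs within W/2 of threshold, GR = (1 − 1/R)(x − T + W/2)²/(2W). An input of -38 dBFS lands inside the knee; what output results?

-38.28125 dBFS

x − T + W/2 = -38 − (-37) + 4 = 3.
GR = (1 − 1/2) × 3² / 16 = 0.5 × 9 / 16 = 0.28125 dB.
Output = -38 − 0.28125 = -38.28125 dBFS.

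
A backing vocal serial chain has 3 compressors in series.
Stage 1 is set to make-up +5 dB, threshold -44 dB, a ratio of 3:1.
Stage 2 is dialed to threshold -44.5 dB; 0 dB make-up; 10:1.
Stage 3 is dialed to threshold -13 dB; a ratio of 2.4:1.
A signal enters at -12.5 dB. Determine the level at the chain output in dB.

-42.9 dB

Stage 1: overshoot 31.5 dB → 31.5/3 = 10.5 dB → -33.5 dB; +5 dB make-up → -28.5 dB.
Stage 2: 16 dB above -44.5 dB, reduced 10:1 to 1.6 dB above → -42.9 dB.
Stage 3: below threshold (-42.9 ≤ -13); passes unchanged; output -42.9 dB.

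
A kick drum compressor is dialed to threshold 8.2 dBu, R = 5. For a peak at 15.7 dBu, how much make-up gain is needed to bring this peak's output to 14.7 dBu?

5 dB

Without make-up, output = threshold + overshoot/5 = 8.2 + 1.5 = 9.7 dBu.
Gap to target: 5 dB.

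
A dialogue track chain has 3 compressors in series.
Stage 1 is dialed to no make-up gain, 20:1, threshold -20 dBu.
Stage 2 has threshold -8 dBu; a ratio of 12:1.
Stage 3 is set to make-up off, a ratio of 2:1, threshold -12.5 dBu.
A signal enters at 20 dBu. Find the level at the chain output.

Stage 1: 40 dB above -20 dBu, reduced 20:1 to 2 dB above → -18 dBu.
Stage 2: below threshold (-18 ≤ -8); passes unchanged; output -18 dBu.
Stage 3: -18 dBu is at or below the -12.5 dBu threshold — no compression; output -18 dBu.

-18 dBu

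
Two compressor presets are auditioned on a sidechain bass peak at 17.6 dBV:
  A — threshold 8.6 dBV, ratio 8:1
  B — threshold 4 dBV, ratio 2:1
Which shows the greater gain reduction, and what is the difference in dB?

A, by 1.075 dB

A: 9 dB over, compressed to 1.125 dB over, so 7.875 dB of GR.
B: 13.6 dB over, compressed to 6.8 dB over, so 6.8 dB of GR.
Difference: 1.075 dB in favour of A.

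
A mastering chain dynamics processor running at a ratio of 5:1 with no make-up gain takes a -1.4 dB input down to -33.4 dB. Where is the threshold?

Gain reduction = -1.4 − (-33.4) = 32 dB; output overshoot = GR / (R − 1) = 32 / 4 = 8 dB.
Threshold = output − output overshoot = -33.4 − 8 = -41.4 dB.

-41.4 dB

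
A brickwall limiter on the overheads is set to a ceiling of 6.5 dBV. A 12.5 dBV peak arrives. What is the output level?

A brickwall limiter is an ∞:1 compressor: any input above the ceiling is clamped to 6.5 dBV.

6.5 dBV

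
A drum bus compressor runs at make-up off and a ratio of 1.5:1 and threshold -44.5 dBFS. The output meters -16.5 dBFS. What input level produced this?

-2.5 dBFS

That's 28 dB above the -44.5 dBFS threshold.
Input overshoot = R × output overshoot = 42 dB → input = -44.5 + 42 = -2.5 dBFS.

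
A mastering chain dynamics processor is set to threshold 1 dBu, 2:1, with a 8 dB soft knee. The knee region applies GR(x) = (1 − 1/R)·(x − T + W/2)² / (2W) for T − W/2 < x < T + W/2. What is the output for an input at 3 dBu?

1.875 dBu

x − T + W/2 = 3 − 1 + 4 = 6.
GR = (1 − 1/2) × 6² / 16 = 0.5 × 36 / 16 = 1.125 dB.
Output = 3 − 1.125 = 1.875 dBu.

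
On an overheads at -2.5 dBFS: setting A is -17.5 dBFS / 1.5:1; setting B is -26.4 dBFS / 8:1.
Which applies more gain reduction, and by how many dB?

A: 15 dB over, compressed to 10 dB over, so 5 dB of GR.
B: 23.9 dB over, compressed to 2.9875 dB over, so 20.9125 dB of GR.
B reduces 15.9125 dB more.

B, by 15.9125 dB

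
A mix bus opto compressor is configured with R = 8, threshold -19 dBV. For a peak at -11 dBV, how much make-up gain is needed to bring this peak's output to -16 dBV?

2 dB

The peak compresses to -19 + 8/8 = -18 dBV.
To reach -16 dBV requires -16 − (-18) = 2 dB of make-up.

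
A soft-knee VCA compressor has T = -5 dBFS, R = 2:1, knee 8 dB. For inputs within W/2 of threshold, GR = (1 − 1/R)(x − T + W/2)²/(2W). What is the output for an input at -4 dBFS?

x − T + W/2 = -4 − (-5) + 4 = 5.
GR = (1 − 1/2) × 5² / 16 = 0.5 × 25 / 16 = 0.78125 dB.
Output = -4 − 0.78125 = -4.78125 dBFS.

-4.78125 dBFS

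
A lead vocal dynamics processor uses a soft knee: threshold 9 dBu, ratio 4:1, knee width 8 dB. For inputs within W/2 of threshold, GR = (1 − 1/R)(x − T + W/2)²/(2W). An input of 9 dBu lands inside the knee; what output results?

8.25 dBu

x − T + W/2 = 9 − 9 + 4 = 4.
GR = (1 − 1/4) × 4² / 16 = 0.75 × 16 / 16 = 0.75 dB.
Output = 9 − 0.75 = 8.25 dBu.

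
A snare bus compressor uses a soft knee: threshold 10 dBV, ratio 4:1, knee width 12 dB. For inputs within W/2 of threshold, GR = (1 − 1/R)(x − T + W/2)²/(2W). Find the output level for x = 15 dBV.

11.21875 dBV

x − T + W/2 = 15 − 10 + 6 = 11.
GR = (1 − 1/4) × 11² / 24 = 0.75 × 121 / 24 = 3.78125 dB.
Output = 15 − 3.78125 = 11.21875 dBV.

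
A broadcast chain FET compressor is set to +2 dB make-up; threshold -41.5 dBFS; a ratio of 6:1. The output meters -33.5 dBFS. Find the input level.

-5.5 dBFS

Before make-up, the level was -33.5 − 2 = -35.5 dBFS.
The compressed level sits -35.5 − (-41.5) = 6 dB over threshold.
Before 6:1 compression the overshoot was 6 × 6 = 36 dB, so input = -41.5 + 36 = -5.5 dBFS.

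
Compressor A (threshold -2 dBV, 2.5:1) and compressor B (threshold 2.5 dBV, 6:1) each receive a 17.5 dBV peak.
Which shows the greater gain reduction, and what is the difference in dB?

B, by 0.8 dB

A: GR = 19.5 − 19.5/2.5 = 11.7 dB.
B: GR = 15 − 15/6 = 12.5 dB.
B reduces 0.8 dB more.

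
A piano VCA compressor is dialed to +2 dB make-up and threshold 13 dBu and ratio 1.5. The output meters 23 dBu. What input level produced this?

25 dBu

Before make-up, the level was 23 − 2 = 21 dBu.
Post-compression overshoot = 21 − 13 = 8 dB.
Before 1.5:1 compression the overshoot was 8 × 1.5 = 12 dB, so input = 13 + 12 = 25 dBu.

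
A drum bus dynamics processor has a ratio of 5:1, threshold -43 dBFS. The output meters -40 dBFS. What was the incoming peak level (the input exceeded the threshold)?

The compressed level sits -40 − (-43) = 3 dB over threshold.
Before 5:1 compression the overshoot was 3 × 5 = 15 dB, so input = -43 + 15 = -28 dBFS.

-28 dBFS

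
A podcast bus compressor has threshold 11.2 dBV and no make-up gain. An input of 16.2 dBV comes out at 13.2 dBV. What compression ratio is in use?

2.5:1

Input overshoot = 16.2 − 11.2 = 5 dB; output overshoot = 13.2 − 11.2 = 2 dB.
Ratio = 5 / 2 = 2.5.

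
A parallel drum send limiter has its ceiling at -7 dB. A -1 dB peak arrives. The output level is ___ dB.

-7 dB

The limiter clamps the peak to its -7 dB ceiling.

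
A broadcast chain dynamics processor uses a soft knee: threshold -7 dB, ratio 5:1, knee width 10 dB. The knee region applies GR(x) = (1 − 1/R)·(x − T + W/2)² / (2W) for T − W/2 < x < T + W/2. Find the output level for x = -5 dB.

x − T + W/2 = -5 − (-7) + 5 = 7.
GR = (1 − 1/5) × 7² / 20 = 0.8 × 49 / 20 = 1.96 dB.
Output = -5 − 1.96 = -6.96 dB.

-6.96 dB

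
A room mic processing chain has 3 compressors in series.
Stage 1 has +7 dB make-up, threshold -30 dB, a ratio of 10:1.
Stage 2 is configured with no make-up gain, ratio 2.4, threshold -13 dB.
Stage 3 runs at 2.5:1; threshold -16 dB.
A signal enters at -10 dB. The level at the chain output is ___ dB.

-21 dB

Stage 1: 20 dB above -30 dB, reduced 10:1 to 2 dB above → -28 dB; +7 dB make-up → -21 dB.
Stage 2: below threshold (-21 ≤ -13); passes unchanged; output -21 dB.
Stage 3: -21 dB is at or below the -16 dB threshold — no compression; output -21 dB.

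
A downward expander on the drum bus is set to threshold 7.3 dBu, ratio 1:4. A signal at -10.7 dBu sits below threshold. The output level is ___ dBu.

Undershoot = 7.3 − (-10.7) = 18 dB.
At 1:4, that expands to 72 dB under threshold.
Output = 7.3 − 72 = -64.7 dBu.

-64.7 dBu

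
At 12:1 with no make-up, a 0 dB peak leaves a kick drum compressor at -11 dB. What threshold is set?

-12 dB

Gain reduction = 0 − (-11) = 11 dB; output overshoot = GR / (R − 1) = 11 / 11 = 1 dB.
Threshold = output − output overshoot = -11 − 1 = -12 dB.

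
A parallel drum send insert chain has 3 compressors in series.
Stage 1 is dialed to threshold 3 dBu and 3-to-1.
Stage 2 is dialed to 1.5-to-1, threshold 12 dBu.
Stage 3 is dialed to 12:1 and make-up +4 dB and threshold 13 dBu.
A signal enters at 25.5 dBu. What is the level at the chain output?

Stage 1: 25.5 dBu is 22.5 dB over 3 dBu; at 3:1 that becomes 7.5 dB over, giving 10.5 dBu.
Stage 2: 10.5 dBu is at or below the 12 dBu threshold — no compression; output 10.5 dBu.
Stage 3: 10.5 dBu is at or below the 13 dBu threshold — no compression; make-up brings it to 14.5 dBu.

14.5 dBu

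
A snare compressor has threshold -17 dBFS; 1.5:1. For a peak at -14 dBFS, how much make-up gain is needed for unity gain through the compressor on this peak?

Without make-up, output = threshold + overshoot/1.5 = -17 + 2 = -15 dBFS.
Gap to target: 1 dB.

1 dB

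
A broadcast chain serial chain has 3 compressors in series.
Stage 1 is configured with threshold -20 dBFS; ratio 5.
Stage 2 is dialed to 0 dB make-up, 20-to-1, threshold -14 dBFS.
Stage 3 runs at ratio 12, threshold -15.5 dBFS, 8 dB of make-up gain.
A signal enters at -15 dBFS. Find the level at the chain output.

-11 dBFS

Stage 1: overshoot 5 dB → 5/5 = 1 dB → -19 dBFS.
Stage 2: below threshold (-19 ≤ -14); passes unchanged; output -19 dBFS.
Stage 3: below threshold (-19 ≤ -15.5); passes unchanged; make-up brings it to -11 dBFS.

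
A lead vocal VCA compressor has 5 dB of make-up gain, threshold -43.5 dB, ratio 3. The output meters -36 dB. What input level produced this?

Remove make-up: -36 − 5 = -41 dB.
Post-compression overshoot = -41 − (-43.5) = 2.5 dB.
Before 3:1 compression the overshoot was 2.5 × 3 = 7.5 dB, so input = -43.5 + 7.5 = -36 dB.

-36 dB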